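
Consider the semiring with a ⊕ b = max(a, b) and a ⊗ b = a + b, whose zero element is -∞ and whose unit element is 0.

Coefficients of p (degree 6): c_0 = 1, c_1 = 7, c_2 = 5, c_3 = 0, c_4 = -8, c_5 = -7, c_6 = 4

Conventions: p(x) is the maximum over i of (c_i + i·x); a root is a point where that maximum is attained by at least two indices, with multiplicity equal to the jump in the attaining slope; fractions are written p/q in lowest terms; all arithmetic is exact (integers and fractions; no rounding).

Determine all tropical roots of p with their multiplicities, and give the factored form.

hull edge (i=0, c=1) to (i=1, c=7): slope 6, span 1
hull edge (i=1, c=7) to (i=6, c=4): slope -3/5, span 5
Factored form: p(x) = 4 ⊗ (x ⊕ (-6)) ⊗ (x ⊕ 3/5) ⊗ (x ⊕ 3/5) ⊗ (x ⊕ 3/5) ⊗ (x ⊕ 3/5) ⊗ (x ⊕ 3/5)
Answer: roots = -6 (mult 1), 3/5 (mult 5)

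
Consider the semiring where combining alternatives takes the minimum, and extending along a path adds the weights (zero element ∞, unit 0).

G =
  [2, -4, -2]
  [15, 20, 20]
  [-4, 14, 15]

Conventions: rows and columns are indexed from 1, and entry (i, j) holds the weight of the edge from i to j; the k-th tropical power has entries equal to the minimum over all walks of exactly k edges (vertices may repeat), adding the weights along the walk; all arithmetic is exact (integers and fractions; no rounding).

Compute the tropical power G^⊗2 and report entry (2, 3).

G^⊗2:
  [-6, -2, 0]
  [16, 11, 13]
  [-2, -8, -6]
Key observation: the optimum is the walk 2->1->3, with weight 15 + (-2) = 13.
Optimal value attained by: walk 2->1->3.
Answer: (G^⊗2)[2][3] = 13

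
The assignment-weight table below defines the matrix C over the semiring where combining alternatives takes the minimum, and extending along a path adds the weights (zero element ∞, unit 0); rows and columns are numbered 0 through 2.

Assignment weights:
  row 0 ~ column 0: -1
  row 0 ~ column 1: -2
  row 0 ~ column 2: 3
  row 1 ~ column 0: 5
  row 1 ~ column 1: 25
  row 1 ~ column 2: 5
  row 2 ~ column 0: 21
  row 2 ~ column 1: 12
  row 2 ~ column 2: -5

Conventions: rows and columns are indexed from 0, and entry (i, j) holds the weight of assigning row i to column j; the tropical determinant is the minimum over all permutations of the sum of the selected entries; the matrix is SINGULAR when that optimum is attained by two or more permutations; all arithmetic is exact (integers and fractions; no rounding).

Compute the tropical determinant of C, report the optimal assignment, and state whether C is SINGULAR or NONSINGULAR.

σ = (0, 1, 2): (-1) + 25 + (-5) = 19
σ = (0, 2, 1): (-1) + 5 + 12 = 16
σ = (1, 0, 2): (-2) + 5 + (-5) = -2
σ = (1, 2, 0): (-2) + 5 + 21 = 24
σ = (2, 0, 1): 3 + 5 + 12 = 20
σ = (2, 1, 0): 3 + 25 + 21 = 49
Optimal value attained by: σ = (1, 0, 2).
Answer: det⊕(C) = -2; verdict: NONSINGULAR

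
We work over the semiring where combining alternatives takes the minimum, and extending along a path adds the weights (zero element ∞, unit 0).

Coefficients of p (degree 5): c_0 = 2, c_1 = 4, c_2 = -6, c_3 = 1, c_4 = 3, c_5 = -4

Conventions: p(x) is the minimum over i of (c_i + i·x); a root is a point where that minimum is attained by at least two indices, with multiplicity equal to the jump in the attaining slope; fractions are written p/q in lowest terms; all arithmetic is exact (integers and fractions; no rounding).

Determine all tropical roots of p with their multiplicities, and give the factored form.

hull edge (i=0, c=2) to (i=2, c=-6): slope -4, span 2
hull edge (i=2, c=-6) to (i=5, c=-4): slope 2/3, span 3
Factored form: p(x) = -4 ⊗ (x ⊕ (-2/3)) ⊗ (x ⊕ (-2/3)) ⊗ (x ⊕ (-2/3)) ⊗ (x ⊕ 4) ⊗ (x ⊕ 4)
Answer: roots = -2/3 (mult 3), 4 (mult 2)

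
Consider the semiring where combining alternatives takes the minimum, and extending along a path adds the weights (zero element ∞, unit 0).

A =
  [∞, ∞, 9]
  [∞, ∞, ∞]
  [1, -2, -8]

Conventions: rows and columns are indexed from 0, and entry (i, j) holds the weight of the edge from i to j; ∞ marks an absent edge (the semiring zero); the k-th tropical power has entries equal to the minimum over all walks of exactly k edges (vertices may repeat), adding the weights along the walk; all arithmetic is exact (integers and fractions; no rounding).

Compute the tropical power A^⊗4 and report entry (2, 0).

A^⊗2:
  [10, 7, 1]
  [∞, ∞, ∞]
  [-7, -10, -16]
A^⊗3:
  [2, -1, -7]
  [∞, ∞, ∞]
  [-15, -18, -24]
A^⊗4:
  [-6, -9, -15]
  [∞, ∞, ∞]
  [-23, -26, -32]
Key observation: the optimum is the walk 2->2->2->2->0, with weight (-8) + (-8) + (-8) + 1 = -23.
Optimal value attained by: walk 2->2->2->2->0.
Answer: (A^⊗4)[2][0] = -23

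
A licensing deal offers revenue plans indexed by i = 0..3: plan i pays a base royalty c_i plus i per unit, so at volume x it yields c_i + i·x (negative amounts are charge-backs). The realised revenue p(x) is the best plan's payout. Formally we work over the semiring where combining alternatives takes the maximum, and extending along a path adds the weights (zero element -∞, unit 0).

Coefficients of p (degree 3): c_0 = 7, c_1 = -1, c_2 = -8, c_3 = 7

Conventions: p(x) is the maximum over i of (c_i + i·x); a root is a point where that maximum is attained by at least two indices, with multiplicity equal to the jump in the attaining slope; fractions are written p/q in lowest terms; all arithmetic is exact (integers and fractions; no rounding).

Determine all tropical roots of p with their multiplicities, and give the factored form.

hull edge (i=0, c=7) to (i=3, c=7): slope 0, span 3
Factored form: p(x) = 7 ⊗ (x ⊕ 0) ⊗ (x ⊕ 0) ⊗ (x ⊕ 0)
Answer: roots = 0 (mult 3)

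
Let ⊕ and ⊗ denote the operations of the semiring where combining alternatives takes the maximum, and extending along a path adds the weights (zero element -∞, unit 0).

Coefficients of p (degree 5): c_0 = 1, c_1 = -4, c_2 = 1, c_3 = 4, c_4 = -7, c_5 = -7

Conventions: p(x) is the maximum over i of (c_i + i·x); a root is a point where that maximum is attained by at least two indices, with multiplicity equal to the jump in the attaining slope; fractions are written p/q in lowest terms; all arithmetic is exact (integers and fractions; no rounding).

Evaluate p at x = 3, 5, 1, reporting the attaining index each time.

p(3) = max(1+0·3=1, -4+1·3=-1, 1+2·3=7, 4+3·3=13, -7+4·3=5, -7+5·3=8) = 13 (attained by i=3)
p(5) = max(1+0·5=1, -4+1·5=1, 1+2·5=11, 4+3·5=19, -7+4·5=13, -7+5·5=18) = 19 (attained by i=3)
p(1) = max(1+0·1=1, -4+1·1=-3, 1+2·1=3, 4+3·1=7, -7+4·1=-3, -7+5·1=-2) = 7 (attained by i=3)
Answer: p(3) = 13; p(5) = 19; p(1) = 7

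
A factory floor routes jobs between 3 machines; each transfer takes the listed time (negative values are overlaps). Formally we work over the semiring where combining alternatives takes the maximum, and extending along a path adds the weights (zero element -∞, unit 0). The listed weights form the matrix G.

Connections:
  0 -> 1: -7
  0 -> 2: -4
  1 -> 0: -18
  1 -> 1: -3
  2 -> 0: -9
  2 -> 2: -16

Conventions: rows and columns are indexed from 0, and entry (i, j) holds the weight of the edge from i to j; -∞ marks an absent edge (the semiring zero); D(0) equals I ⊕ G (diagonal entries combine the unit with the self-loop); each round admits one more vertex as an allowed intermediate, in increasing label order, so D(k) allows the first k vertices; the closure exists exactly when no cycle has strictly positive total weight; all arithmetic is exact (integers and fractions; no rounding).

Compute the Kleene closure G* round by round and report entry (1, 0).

D(0):
  [0, -7, -4]
  [-18, 0, -∞]
  [-9, -∞, 0]
D(1):
  [0, -7, -4]
  [-18, 0, -22]
  [-9, -16, 0]
D(2):
  [0, -7, -4]
  [-18, 0, -22]
  [-9, -16, 0]
D(3):
  [0, -7, -4]
  [-18, 0, -22]
  [-9, -16, 0]
Answer: G*[1][0] = -18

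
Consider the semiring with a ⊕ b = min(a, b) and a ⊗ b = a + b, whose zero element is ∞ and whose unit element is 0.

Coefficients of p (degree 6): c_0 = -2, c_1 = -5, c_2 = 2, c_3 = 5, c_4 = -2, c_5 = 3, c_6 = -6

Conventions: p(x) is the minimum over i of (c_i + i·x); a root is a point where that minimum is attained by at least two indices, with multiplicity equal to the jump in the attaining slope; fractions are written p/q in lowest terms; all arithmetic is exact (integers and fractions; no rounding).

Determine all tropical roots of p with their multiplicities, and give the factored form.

hull edge (i=0, c=-2) to (i=1, c=-5): slope -3, span 1
hull edge (i=1, c=-5) to (i=6, c=-6): slope -1/5, span 5
Factored form: p(x) = -6 ⊗ (x ⊕ 1/5) ⊗ (x ⊕ 1/5) ⊗ (x ⊕ 1/5) ⊗ (x ⊕ 1/5) ⊗ (x ⊕ 1/5) ⊗ (x ⊕ 3)
Answer: roots = 1/5 (mult 5), 3 (mult 1)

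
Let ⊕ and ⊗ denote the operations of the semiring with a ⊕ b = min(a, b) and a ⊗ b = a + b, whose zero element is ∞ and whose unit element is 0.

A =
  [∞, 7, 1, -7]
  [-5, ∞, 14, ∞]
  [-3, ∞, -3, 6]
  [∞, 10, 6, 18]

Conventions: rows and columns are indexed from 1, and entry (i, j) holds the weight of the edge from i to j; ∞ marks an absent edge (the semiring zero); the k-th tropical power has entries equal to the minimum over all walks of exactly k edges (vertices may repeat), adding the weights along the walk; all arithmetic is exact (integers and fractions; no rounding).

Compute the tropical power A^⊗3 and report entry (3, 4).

A^⊗2:
  [-2, 3, -2, 7]
  [11, 2, -4, -12]
  [-6, 4, -6, -10]
  [3, 28, 3, 12]
A^⊗3:
  [-5, 5, -5, -9]
  [-7, -2, -7, 2]
  [-9, 0, -9, -13]
  [0, 10, 0, -4]
Key observation: the optimum is the walk 3->3->1->4, with weight (-3) + (-3) + (-7) = -13.
Optimal value attained by: walk 3->3->1->4.
Answer: (A^⊗3)[3][4] = -13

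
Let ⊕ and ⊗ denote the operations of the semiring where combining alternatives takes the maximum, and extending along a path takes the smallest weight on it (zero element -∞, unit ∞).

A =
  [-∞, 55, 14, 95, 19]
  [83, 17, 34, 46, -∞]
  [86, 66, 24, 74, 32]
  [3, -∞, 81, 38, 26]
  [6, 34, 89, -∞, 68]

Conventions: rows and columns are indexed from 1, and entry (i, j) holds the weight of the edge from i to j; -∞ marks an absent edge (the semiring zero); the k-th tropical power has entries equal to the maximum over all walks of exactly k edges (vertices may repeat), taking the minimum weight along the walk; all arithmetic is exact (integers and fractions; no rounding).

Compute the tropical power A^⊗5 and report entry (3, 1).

A^⊗2:
  [55, 19, 81, 46, 26]
  [34, 55, 46, 83, 32]
  [66, 55, 74, 86, 32]
  [81, 66, 38, 74, 32]
  [86, 66, 68, 74, 68]
A^⊗3:
  [81, 66, 46, 74, 32]
  [55, 46, 81, 46, 32]
  [74, 66, 81, 74, 32]
  [66, 55, 74, 81, 32]
  [68, 66, 74, 86, 68]
A^⊗4:
  [66, 55, 74, 81, 32]
  [81, 66, 46, 74, 32]
  [81, 66, 74, 74, 32]
  [74, 66, 81, 74, 32]
  [74, 66, 81, 74, 68]
A^⊗5:
  [74, 66, 81, 74, 32]
  [66, 55, 74, 81, 32]
  [74, 66, 74, 81, 32]
  [81, 66, 74, 74, 32]
  [81, 66, 74, 74, 68]
Key observation: the optimum is the walk 3->4->3->4->3->1, with weight 74 min 81 min 74 min 81 min 86 = 74.
Optimal value attained by: walk 3->4->3->4->3->1.
Answer: (A^⊗5)[3][1] = 74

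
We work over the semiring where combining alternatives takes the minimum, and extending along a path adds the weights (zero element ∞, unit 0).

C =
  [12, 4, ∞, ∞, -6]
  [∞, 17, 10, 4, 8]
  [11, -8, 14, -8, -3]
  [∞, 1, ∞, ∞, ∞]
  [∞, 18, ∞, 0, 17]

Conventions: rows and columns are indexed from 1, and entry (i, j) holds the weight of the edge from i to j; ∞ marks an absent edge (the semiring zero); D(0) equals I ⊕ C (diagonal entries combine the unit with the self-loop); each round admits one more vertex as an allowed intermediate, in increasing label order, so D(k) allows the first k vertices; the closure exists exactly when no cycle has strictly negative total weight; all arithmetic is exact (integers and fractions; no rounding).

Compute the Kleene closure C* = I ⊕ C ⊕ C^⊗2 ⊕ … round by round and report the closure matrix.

D(0):
  [0, 4, ∞, ∞, -6]
  [∞, 0, 10, 4, 8]
  [11, -8, 0, -8, -3]
  [∞, 1, ∞, 0, ∞]
  [∞, 18, ∞, 0, 0]
D(1):
  [0, 4, ∞, ∞, -6]
  [∞, 0, 10, 4, 8]
  [11, -8, 0, -8, -3]
  [∞, 1, ∞, 0, ∞]
  [∞, 18, ∞, 0, 0]
D(2):
  [0, 4, 14, 8, -6]
  [∞, 0, 10, 4, 8]
  [11, -8, 0, -8, -3]
  [∞, 1, 11, 0, 9]
  [∞, 18, 28, 0, 0]
D(3):
  [0, 4, 14, 6, -6]
  [21, 0, 10, 2, 7]
  [11, -8, 0, -8, -3]
  [22, 1, 11, 0, 8]
  [39, 18, 28, 0, 0]
D(4):
  [0, 4, 14, 6, -6]
  [21, 0, 10, 2, 7]
  [11, -8, 0, -8, -3]
  [22, 1, 11, 0, 8]
  [22, 1, 11, 0, 0]
D(5):
  [0, -5, 5, -6, -6]
  [21, 0, 10, 2, 7]
  [11, -8, 0, -8, -3]
  [22, 1, 11, 0, 8]
  [22, 1, 11, 0, 0]
Answer: C* = [[0, -5, 5, -6, -6], [21, 0, 10, 2, 7], [11, -8, 0, -8, -3], [22, 1, 11, 0, 8], [22, 1, 11, 0, 0]]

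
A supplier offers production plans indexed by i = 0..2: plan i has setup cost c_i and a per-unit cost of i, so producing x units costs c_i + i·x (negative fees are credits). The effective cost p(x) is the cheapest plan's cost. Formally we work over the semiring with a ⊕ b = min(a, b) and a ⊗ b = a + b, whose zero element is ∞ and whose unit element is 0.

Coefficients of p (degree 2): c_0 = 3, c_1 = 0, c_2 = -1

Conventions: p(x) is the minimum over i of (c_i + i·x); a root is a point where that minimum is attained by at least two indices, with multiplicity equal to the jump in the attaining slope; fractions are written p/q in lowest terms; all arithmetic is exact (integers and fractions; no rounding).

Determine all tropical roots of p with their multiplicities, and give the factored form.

hull edge (i=0, c=3) to (i=1, c=0): slope -3, span 1
hull edge (i=1, c=0) to (i=2, c=-1): slope -1, span 1
Factored form: p(x) = -1 ⊗ (x ⊕ 1) ⊗ (x ⊕ 3)
Answer: roots = 1 (mult 1), 3 (mult 1)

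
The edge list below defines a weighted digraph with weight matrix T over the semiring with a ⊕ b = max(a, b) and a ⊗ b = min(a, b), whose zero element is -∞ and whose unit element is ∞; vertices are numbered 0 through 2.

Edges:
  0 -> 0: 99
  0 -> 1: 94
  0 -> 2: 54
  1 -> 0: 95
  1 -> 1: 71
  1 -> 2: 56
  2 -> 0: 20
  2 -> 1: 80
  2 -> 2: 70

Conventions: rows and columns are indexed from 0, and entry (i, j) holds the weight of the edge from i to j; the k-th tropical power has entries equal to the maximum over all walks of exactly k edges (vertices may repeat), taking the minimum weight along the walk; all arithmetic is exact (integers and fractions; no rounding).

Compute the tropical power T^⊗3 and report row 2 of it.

T^⊗2:
  [99, 94, 56]
  [95, 94, 56]
  [80, 71, 70]
T^⊗3:
  [99, 94, 56]
  [95, 94, 56]
  [80, 80, 70]
Answer: row 2 of T^⊗3 = [80, 80, 70]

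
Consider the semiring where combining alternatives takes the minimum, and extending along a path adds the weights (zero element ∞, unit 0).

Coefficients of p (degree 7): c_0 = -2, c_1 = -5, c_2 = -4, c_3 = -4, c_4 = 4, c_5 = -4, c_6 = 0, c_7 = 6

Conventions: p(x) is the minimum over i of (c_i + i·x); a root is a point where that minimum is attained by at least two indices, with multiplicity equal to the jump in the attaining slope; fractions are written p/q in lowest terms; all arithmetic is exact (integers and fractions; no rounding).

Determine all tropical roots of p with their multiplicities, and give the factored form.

hull edge (i=0, c=-2) to (i=1, c=-5): slope -3, span 1
hull edge (i=1, c=-5) to (i=5, c=-4): slope 1/4, span 4
hull edge (i=5, c=-4) to (i=6, c=0): slope 4, span 1
hull edge (i=6, c=0) to (i=7, c=6): slope 6, span 1
Factored form: p(x) = 6 ⊗ (x ⊕ (-6)) ⊗ (x ⊕ (-4)) ⊗ (x ⊕ (-1/4)) ⊗ (x ⊕ (-1/4)) ⊗ (x ⊕ (-1/4)) ⊗ (x ⊕ (-1/4)) ⊗ (x ⊕ 3)
Answer: roots = -6 (mult 1), -4 (mult 1), -1/4 (mult 4), 3 (mult 1)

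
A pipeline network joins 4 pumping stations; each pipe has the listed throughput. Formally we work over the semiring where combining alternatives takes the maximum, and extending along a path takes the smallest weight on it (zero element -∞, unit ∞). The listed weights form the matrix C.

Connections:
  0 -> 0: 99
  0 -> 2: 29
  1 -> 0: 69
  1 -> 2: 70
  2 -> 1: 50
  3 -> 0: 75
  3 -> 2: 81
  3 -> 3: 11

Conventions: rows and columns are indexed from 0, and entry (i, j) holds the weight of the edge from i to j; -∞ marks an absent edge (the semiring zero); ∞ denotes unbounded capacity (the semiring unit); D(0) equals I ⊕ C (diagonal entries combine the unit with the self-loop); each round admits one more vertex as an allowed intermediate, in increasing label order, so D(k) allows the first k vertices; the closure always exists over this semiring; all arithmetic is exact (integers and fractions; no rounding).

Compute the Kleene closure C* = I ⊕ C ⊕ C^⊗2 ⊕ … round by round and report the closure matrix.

D(0):
  [∞, -∞, 29, -∞]
  [69, ∞, 70, -∞]
  [-∞, 50, ∞, -∞]
  [75, -∞, 81, ∞]
D(1):
  [∞, -∞, 29, -∞]
  [69, ∞, 70, -∞]
  [-∞, 50, ∞, -∞]
  [75, -∞, 81, ∞]
D(2):
  [∞, -∞, 29, -∞]
  [69, ∞, 70, -∞]
  [50, 50, ∞, -∞]
  [75, -∞, 81, ∞]
D(3):
  [∞, 29, 29, -∞]
  [69, ∞, 70, -∞]
  [50, 50, ∞, -∞]
  [75, 50, 81, ∞]
D(4):
  [∞, 29, 29, -∞]
  [69, ∞, 70, -∞]
  [50, 50, ∞, -∞]
  [75, 50, 81, ∞]
Answer: C* = [[∞, 29, 29, -∞], [69, ∞, 70, -∞], [50, 50, ∞, -∞], [75, 50, 81, ∞]]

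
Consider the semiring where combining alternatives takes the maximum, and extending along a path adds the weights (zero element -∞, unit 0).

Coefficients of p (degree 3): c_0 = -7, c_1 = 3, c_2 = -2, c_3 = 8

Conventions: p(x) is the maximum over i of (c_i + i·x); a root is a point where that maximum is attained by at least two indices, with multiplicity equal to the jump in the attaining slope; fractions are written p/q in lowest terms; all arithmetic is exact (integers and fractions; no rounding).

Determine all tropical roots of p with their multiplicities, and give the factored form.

hull edge (i=0, c=-7) to (i=1, c=3): slope 10, span 1
hull edge (i=1, c=3) to (i=3, c=8): slope 5/2, span 2
Factored form: p(x) = 8 ⊗ (x ⊕ (-10)) ⊗ (x ⊕ (-5/2)) ⊗ (x ⊕ (-5/2))
Answer: roots = -10 (mult 1), -5/2 (mult 2)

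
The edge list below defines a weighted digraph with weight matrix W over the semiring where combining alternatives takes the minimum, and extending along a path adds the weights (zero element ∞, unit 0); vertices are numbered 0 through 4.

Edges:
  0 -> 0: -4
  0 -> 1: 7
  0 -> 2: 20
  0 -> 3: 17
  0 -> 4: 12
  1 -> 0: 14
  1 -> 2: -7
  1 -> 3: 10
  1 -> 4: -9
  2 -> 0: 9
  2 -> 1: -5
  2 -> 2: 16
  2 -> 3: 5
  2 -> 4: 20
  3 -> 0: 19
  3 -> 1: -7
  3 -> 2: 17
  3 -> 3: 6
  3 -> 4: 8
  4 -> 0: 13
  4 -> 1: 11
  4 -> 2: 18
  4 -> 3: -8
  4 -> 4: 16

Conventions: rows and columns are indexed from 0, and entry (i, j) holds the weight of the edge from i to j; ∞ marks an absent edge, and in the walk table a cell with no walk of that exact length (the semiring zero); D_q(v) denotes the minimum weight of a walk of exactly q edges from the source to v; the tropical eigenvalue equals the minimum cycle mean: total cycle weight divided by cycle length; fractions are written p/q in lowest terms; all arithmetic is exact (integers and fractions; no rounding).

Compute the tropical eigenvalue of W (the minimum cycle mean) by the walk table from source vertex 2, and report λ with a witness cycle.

q=0: [∞, ∞, 0, ∞, ∞]
q=1: [9, -5, 16, 5, 20]
q=2: [5, -2, -12, 5, -14]
q=3: [-3, -17, -9, -22, -11]
q=4: [-7, -29, -24, -19, -26]
q=5: [-15, -29, -36, -34, -38]
Optimal cycle mean attained by: cycle 1->4->3->1, total (-9) + (-8) + (-7), length 3.
Answer: λ = -8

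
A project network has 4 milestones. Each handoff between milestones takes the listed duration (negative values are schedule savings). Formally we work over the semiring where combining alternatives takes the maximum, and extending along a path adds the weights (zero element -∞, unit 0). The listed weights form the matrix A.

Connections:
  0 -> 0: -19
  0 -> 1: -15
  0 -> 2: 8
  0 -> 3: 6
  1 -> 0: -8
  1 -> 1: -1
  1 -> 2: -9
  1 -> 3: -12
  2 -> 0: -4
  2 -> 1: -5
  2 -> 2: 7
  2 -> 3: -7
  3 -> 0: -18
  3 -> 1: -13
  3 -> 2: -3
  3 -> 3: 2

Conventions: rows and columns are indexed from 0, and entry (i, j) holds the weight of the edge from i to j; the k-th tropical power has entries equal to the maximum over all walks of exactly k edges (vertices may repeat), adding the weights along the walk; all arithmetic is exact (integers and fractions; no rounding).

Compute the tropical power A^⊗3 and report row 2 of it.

A^⊗2:
  [4, 3, 15, 8]
  [-9, -2, 0, -2]
  [3, 2, 14, 2]
  [-7, -8, 4, 4]
A^⊗3:
  [11, 10, 22, 10]
  [-4, -3, 7, 0]
  [10, 9, 21, 9]
  [0, -1, 11, 6]
Answer: row 2 of A^⊗3 = [10, 9, 21, 9]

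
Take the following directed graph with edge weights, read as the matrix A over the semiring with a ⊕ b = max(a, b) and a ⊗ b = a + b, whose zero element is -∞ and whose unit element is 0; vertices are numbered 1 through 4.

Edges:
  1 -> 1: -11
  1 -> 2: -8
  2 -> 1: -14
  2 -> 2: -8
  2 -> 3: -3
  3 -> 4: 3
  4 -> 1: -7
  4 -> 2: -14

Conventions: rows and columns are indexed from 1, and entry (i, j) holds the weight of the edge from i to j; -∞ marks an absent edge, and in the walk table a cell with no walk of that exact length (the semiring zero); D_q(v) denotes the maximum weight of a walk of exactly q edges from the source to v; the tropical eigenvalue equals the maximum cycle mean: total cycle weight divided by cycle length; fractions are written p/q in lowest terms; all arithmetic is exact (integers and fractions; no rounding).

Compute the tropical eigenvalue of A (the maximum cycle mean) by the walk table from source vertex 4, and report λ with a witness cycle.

q=0: [-∞, -∞, -∞, 0]
q=1: [-7, -14, -∞, -∞]
q=2: [-18, -15, -17, -∞]
q=3: [-29, -23, -18, -14]
q=4: [-21, -28, -26, -15]
Optimal cycle mean attained by: cycle 1->2->3->4->1, total (-8) + (-3) + 3 + (-7), length 4.
Answer: λ = -15/4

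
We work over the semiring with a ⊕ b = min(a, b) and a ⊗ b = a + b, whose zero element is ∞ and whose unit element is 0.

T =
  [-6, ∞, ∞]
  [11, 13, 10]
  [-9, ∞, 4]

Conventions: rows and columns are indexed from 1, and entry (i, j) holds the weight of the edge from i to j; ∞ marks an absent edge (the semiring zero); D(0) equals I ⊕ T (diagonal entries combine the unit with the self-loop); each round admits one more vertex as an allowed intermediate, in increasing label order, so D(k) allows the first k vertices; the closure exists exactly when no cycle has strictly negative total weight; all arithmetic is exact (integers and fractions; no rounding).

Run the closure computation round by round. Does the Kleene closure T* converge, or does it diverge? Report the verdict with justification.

Detection: at round 0, diagonal entry (1, 1) turns strictly negative.
Key observation: the cycle 1->1 has total weight (-6), which is strictly negative.
Answer: DIVERGES — negative cycle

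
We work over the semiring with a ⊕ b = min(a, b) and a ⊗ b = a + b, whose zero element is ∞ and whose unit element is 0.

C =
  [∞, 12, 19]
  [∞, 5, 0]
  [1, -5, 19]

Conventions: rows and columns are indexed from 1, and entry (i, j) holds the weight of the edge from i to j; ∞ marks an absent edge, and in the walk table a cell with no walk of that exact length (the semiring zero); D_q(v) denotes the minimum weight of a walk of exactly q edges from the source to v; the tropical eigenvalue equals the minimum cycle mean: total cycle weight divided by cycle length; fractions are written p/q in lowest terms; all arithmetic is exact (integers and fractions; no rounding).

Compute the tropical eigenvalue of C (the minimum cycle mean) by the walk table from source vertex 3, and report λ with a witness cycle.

q=0: [∞, ∞, 0]
q=1: [1, -5, 19]
q=2: [20, 0, -5]
q=3: [-4, -10, 0]
Optimal cycle mean attained by: cycle 2->3->2, total 0 + (-5), length 2.
Answer: λ = -5/2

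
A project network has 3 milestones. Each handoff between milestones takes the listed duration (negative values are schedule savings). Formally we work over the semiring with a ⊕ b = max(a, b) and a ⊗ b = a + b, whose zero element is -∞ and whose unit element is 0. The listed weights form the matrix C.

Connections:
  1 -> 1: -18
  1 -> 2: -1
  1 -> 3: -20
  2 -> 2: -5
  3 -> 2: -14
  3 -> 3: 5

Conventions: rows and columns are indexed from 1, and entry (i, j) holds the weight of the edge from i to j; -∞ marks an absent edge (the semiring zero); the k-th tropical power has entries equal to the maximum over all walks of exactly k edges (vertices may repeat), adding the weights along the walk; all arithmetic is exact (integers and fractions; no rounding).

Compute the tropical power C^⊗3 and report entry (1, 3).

C^⊗2:
  [-36, -6, -15]
  [-∞, -10, -∞]
  [-∞, -9, 10]
C^⊗3:
  [-54, -11, -10]
  [-∞, -15, -∞]
  [-∞, -4, 15]
Key observation: the optimum is the walk 1->3->3->3, with weight (-20) + 5 + 5 = -10.
Optimal value attained by: walk 1->3->3->3.
Answer: (C^⊗3)[1][3] = -10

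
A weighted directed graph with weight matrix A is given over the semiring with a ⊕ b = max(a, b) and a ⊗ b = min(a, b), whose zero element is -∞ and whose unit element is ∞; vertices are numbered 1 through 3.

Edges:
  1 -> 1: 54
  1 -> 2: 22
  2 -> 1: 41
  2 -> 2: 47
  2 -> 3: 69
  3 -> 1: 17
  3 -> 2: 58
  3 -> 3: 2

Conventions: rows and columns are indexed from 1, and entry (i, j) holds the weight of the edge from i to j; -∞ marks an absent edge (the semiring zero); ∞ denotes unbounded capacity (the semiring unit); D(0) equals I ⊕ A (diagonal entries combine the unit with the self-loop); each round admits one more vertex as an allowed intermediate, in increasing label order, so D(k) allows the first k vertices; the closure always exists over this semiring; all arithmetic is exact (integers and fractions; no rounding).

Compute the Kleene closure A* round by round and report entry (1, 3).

D(0):
  [∞, 22, -∞]
  [41, ∞, 69]
  [17, 58, ∞]
D(1):
  [∞, 22, -∞]
  [41, ∞, 69]
  [17, 58, ∞]
D(2):
  [∞, 22, 22]
  [41, ∞, 69]
  [41, 58, ∞]
D(3):
  [∞, 22, 22]
  [41, ∞, 69]
  [41, 58, ∞]
Answer: A*[1][3] = 22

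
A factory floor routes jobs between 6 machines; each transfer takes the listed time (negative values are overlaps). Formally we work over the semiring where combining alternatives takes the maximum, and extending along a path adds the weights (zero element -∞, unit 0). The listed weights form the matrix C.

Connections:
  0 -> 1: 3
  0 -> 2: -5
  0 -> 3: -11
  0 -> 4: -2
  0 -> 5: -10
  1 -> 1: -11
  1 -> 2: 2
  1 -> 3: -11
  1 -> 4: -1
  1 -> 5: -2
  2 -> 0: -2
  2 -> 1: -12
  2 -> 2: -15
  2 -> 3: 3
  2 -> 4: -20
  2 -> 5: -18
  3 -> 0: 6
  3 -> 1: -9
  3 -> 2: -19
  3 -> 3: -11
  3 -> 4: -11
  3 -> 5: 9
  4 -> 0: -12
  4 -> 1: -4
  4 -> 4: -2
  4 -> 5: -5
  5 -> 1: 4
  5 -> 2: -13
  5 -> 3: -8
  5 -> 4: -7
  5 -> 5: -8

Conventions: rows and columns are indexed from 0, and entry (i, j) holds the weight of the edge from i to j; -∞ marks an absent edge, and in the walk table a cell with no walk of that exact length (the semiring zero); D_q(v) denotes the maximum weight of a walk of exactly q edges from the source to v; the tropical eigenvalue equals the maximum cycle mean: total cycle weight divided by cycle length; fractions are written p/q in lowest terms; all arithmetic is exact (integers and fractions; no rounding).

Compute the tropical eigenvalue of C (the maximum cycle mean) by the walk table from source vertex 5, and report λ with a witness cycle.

q=0: [-∞, -∞, -∞, -∞, -∞, 0]
q=1: [-∞, 4, -13, -8, -7, -8]
q=2: [-2, -4, 6, -7, 3, 2]
q=3: [4, 6, -2, 9, 1, 2]
q=4: [15, 7, 8, 1, 5, 18]
q=5: [7, 22, 10, 11, 13, 10]
q=6: [17, 14, 24, 13, 21, 20]
Optimal cycle mean attained by: cycle 1->2->3->5->1, total 2 + 3 + 9 + 4, length 4.
Answer: λ = 9/2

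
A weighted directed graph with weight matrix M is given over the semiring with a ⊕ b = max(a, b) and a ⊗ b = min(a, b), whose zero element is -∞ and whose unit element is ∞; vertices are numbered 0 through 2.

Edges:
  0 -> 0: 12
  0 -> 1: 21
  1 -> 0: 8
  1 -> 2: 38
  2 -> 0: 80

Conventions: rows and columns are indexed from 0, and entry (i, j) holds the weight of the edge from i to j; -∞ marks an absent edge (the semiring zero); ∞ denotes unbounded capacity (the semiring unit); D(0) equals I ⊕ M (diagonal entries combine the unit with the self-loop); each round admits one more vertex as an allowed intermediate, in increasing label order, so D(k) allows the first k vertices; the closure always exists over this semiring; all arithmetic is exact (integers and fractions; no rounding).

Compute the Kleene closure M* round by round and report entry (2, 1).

D(0):
  [∞, 21, -∞]
  [8, ∞, 38]
  [80, -∞, ∞]
D(1):
  [∞, 21, -∞]
  [8, ∞, 38]
  [80, 21, ∞]
D(2):
  [∞, 21, 21]
  [8, ∞, 38]
  [80, 21, ∞]
D(3):
  [∞, 21, 21]
  [38, ∞, 38]
  [80, 21, ∞]
Answer: M*[2][1] = 21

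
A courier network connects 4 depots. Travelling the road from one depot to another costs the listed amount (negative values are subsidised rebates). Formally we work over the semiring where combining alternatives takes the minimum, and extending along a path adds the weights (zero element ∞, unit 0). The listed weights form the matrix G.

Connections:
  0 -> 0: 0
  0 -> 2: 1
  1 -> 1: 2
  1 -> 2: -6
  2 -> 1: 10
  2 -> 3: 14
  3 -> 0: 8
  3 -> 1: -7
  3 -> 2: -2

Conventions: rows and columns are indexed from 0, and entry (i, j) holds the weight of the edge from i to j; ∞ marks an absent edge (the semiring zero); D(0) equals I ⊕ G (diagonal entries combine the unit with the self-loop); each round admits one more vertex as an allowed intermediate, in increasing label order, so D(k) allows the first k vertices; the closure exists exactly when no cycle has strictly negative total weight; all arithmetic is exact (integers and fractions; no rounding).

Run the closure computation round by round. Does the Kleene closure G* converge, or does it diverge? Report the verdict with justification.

D(0):
  [0, ∞, 1, ∞]
  [∞, 0, -6, ∞]
  [∞, 10, 0, 14]
  [8, -7, -2, 0]
D(1):
  [0, ∞, 1, ∞]
  [∞, 0, -6, ∞]
  [∞, 10, 0, 14]
  [8, -7, -2, 0]
D(2):
  [0, ∞, 1, ∞]
  [∞, 0, -6, ∞]
  [∞, 10, 0, 14]
  [8, -7, -13, 0]
D(3):
  [0, 11, 1, 15]
  [∞, 0, -6, 8]
  [∞, 10, 0, 14]
  [8, -7, -13, 0]
D(4):
  [0, 8, 1, 15]
  [16, 0, -6, 8]
  [22, 7, 0, 14]
  [8, -7, -13, 0]
Key observation: every diagonal entry stays at the unit through all rounds, so no improving cycle exists.
Answer: CONVERGES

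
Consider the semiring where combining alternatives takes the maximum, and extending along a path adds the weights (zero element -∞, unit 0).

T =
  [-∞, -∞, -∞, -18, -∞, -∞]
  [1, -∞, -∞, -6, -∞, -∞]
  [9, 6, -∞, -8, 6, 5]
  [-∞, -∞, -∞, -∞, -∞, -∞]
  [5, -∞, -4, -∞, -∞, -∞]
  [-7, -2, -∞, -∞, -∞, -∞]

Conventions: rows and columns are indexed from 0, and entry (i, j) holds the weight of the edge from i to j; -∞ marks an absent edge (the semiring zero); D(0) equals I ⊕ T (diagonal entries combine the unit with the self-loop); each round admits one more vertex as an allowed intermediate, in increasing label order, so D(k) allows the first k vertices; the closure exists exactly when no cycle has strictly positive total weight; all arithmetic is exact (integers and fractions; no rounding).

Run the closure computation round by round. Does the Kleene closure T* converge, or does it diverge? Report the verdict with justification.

D(0):
  [0, -∞, -∞, -18, -∞, -∞]
  [1, 0, -∞, -6, -∞, -∞]
  [9, 6, 0, -8, 6, 5]
  [-∞, -∞, -∞, 0, -∞, -∞]
  [5, -∞, -4, -∞, 0, -∞]
  [-7, -2, -∞, -∞, -∞, 0]
D(1):
  [0, -∞, -∞, -18, -∞, -∞]
  [1, 0, -∞, -6, -∞, -∞]
  [9, 6, 0, -8, 6, 5]
  [-∞, -∞, -∞, 0, -∞, -∞]
  [5, -∞, -4, -13, 0, -∞]
  [-7, -2, -∞, -25, -∞, 0]
D(2):
  [0, -∞, -∞, -18, -∞, -∞]
  [1, 0, -∞, -6, -∞, -∞]
  [9, 6, 0, 0, 6, 5]
  [-∞, -∞, -∞, 0, -∞, -∞]
  [5, -∞, -4, -13, 0, -∞]
  [-1, -2, -∞, -8, -∞, 0]
Detection: at round 3, diagonal entry (4, 4) turns strictly positive.
Key observation: the cycle 4->2->4 has total weight (-4) + 6, which is strictly positive.
Answer: DIVERGES — positive cycle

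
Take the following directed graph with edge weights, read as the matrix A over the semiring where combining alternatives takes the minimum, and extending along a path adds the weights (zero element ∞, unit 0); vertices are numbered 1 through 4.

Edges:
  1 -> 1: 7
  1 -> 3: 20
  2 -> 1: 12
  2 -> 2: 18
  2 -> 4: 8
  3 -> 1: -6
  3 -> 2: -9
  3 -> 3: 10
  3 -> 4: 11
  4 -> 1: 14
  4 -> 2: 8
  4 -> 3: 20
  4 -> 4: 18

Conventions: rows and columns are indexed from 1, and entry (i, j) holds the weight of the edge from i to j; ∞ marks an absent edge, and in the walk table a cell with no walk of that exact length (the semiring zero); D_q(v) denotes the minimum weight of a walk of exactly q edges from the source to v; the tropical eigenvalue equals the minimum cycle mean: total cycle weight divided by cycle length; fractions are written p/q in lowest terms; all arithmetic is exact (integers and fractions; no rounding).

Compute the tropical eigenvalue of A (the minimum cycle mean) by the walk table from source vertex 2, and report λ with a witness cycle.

q=0: [∞, 0, ∞, ∞]
q=1: [12, 18, ∞, 8]
q=2: [19, 16, 28, 26]
q=3: [22, 19, 38, 24]
q=4: [29, 29, 42, 27]
Optimal cycle mean attained by: cycle 2->4->3->2, total 8 + 20 + (-9), length 3.
Answer: λ = 19/3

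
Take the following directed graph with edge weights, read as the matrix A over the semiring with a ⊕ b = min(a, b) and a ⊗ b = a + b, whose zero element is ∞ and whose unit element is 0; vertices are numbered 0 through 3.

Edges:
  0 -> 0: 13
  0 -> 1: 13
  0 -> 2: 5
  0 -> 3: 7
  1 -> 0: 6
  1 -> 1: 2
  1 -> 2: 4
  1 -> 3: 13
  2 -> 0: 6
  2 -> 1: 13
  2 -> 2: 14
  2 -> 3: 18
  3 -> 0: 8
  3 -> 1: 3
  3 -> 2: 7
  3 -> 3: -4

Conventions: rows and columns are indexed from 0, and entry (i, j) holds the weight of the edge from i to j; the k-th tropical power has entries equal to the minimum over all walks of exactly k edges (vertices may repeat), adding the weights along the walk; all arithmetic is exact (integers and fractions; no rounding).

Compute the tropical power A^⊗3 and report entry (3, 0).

A^⊗2:
  [11, 10, 14, 3]
  [8, 4, 6, 9]
  [19, 15, 11, 13]
  [4, -1, 3, -8]
A^⊗3:
  [11, 6, 10, -1]
  [10, 6, 8, 5]
  [17, 16, 19, 9]
  [0, -5, -1, -12]
Key observation: the optimum is the walk 3->3->3->0, with weight (-4) + (-4) + 8 = 0.
Optimal value attained by: walk 3->3->3->0.
Answer: (A^⊗3)[3][0] = 0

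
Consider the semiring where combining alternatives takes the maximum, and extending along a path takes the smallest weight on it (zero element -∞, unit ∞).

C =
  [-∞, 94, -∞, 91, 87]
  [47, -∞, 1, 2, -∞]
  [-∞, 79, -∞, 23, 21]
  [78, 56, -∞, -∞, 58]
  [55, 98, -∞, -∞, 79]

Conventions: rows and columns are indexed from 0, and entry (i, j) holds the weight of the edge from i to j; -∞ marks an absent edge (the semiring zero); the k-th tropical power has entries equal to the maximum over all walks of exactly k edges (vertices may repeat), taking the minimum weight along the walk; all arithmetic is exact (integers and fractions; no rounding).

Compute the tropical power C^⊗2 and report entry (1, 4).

C^⊗2:
  [78, 87, 1, 2, 79]
  [2, 47, -∞, 47, 47]
  [47, 23, 1, 2, 23]
  [55, 78, 1, 78, 78]
  [55, 79, 1, 55, 79]
Key observation: the optimum is the walk 1->0->4, with weight 47 min 87 = 47.
Optimal value attained by: walk 1->0->4.
Answer: (C^⊗2)[1][4] = 47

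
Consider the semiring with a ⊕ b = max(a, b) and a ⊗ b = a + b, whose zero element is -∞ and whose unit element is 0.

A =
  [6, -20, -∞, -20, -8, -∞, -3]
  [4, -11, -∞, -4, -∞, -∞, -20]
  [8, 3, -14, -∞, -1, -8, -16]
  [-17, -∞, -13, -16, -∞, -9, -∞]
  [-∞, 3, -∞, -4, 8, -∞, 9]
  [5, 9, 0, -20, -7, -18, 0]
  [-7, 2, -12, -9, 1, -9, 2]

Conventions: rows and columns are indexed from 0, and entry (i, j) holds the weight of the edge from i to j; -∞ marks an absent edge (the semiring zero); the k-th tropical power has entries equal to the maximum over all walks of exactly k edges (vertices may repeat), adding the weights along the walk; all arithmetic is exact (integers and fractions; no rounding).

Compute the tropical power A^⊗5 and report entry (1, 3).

A^⊗2:
  [12, -1, -15, -12, 0, -12, 3]
  [10, -16, -17, -15, -4, -13, 1]
  [14, 2, -8, -1, 7, -22, 8]
  [-4, 0, -9, -29, -14, -21, -9]
  [7, 11, -3, 4, 16, 0, 17]
  [13, 3, -12, 5, 1, -8, 2]
  [6, 4, -9, -2, 9, -7, 10]
A^⊗3:
  [18, 5, -9, -4, 8, -6, 9]
  [16, 3, -11, -8, 4, -8, 7]
  [20, 10, -4, 3, 15, -1, 16]
  [4, -6, -21, -4, -6, -17, -5]
  [15, 19, 5, 12, 24, 8, 25]
  [19, 4, -8, -1, 9, -4, 10]
  [12, 12, -2, 5, 17, 1, 18]
A^⊗4:
  [24, 11, -3, 4, 16, 0, 17]
  [22, 9, -5, 0, 12, -2, 13]
  [26, 18, 4, 11, 23, 7, 24]
  [10, -3, -17, -10, 2, -13, 3]
  [23, 27, 13, 20, 32, 16, 33]
  [25, 12, -2, 5, 17, 1, 18]
  [18, 20, 6, 13, 25, 9, 26]
A^⊗5:
  [30, 19, 5, 12, 24, 8, 25]
  [28, 15, 1, 8, 20, 4, 21]
  [32, 26, 12, 19, 31, 15, 32]
  [16, 5, -9, -2, 10, -6, 11]
  [31, 35, 21, 28, 40, 24, 41]
  [31, 20, 6, 13, 25, 9, 26]
  [24, 28, 14, 21, 33, 17, 34]
Key observation: the optimum is the walk 1->0->4->4->4->3, with weight 4 + (-8) + 8 + 8 + (-4) = 8.
Optimal value attained by: walk 1->0->4->4->4->3.
Answer: (A^⊗5)[1][3] = 8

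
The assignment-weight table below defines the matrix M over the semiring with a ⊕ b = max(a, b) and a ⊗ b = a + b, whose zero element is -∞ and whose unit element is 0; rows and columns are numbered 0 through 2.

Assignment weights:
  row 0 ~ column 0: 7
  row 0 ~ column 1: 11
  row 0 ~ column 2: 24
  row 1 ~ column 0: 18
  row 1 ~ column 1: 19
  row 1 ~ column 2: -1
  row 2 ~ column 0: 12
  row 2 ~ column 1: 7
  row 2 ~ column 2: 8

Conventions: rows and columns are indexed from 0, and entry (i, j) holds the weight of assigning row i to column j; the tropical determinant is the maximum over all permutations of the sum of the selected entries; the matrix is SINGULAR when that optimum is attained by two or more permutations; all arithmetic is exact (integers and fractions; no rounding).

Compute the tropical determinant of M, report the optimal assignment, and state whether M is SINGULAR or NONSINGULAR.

σ = (0, 1, 2): 7 + 19 + 8 = 34
σ = (0, 2, 1): 7 + (-1) + 7 = 13
σ = (1, 0, 2): 11 + 18 + 8 = 37
σ = (1, 2, 0): 11 + (-1) + 12 = 22
σ = (2, 0, 1): 24 + 18 + 7 = 49
σ = (2, 1, 0): 24 + 19 + 12 = 55
Optimal value attained by: σ = (2, 1, 0).
Answer: det⊕(M) = 55; verdict: NONSINGULAR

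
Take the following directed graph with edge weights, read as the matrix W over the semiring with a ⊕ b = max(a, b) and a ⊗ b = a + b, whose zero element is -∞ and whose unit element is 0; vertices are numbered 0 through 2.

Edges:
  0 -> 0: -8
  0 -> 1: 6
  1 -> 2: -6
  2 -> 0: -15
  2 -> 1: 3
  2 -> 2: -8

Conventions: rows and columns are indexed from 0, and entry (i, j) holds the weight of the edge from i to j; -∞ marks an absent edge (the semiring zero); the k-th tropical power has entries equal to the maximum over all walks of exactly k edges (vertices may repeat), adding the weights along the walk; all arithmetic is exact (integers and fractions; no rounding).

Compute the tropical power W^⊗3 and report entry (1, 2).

W^⊗2:
  [-16, -2, 0]
  [-21, -3, -14]
  [-23, -5, -3]
W^⊗3:
  [-15, 3, -8]
  [-29, -11, -9]
  [-18, 0, -11]
Key observation: the optimum is the walk 1->2->1->2, with weight (-6) + 3 + (-6) = -9.
Optimal value attained by: walk 1->2->1->2.
Answer: (W^⊗3)[1][2] = -9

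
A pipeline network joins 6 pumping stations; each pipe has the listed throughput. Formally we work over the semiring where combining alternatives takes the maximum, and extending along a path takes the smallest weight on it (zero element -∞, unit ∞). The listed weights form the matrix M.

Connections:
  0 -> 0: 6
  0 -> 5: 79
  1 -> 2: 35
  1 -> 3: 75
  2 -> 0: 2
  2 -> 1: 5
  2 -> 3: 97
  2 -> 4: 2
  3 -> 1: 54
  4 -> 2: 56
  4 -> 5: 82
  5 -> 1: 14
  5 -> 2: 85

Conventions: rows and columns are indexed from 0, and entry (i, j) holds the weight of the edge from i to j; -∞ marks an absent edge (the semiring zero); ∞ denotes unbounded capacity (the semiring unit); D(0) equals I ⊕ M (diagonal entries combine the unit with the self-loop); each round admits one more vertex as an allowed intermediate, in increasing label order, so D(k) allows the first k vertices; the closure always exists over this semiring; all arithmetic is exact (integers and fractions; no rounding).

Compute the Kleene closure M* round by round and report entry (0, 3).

D(0):
  [∞, -∞, -∞, -∞, -∞, 79]
  [-∞, ∞, 35, 75, -∞, -∞]
  [2, 5, ∞, 97, 2, -∞]
  [-∞, 54, -∞, ∞, -∞, -∞]
  [-∞, -∞, 56, -∞, ∞, 82]
  [-∞, 14, 85, -∞, -∞, ∞]
D(1):
  [∞, -∞, -∞, -∞, -∞, 79]
  [-∞, ∞, 35, 75, -∞, -∞]
  [2, 5, ∞, 97, 2, 2]
  [-∞, 54, -∞, ∞, -∞, -∞]
  [-∞, -∞, 56, -∞, ∞, 82]
  [-∞, 14, 85, -∞, -∞, ∞]
D(2):
  [∞, -∞, -∞, -∞, -∞, 79]
  [-∞, ∞, 35, 75, -∞, -∞]
  [2, 5, ∞, 97, 2, 2]
  [-∞, 54, 35, ∞, -∞, -∞]
  [-∞, -∞, 56, -∞, ∞, 82]
  [-∞, 14, 85, 14, -∞, ∞]
D(3):
  [∞, -∞, -∞, -∞, -∞, 79]
  [2, ∞, 35, 75, 2, 2]
  [2, 5, ∞, 97, 2, 2]
  [2, 54, 35, ∞, 2, 2]
  [2, 5, 56, 56, ∞, 82]
  [2, 14, 85, 85, 2, ∞]
D(4):
  [∞, -∞, -∞, -∞, -∞, 79]
  [2, ∞, 35, 75, 2, 2]
  [2, 54, ∞, 97, 2, 2]
  [2, 54, 35, ∞, 2, 2]
  [2, 54, 56, 56, ∞, 82]
  [2, 54, 85, 85, 2, ∞]
D(5):
  [∞, -∞, -∞, -∞, -∞, 79]
  [2, ∞, 35, 75, 2, 2]
  [2, 54, ∞, 97, 2, 2]
  [2, 54, 35, ∞, 2, 2]
  [2, 54, 56, 56, ∞, 82]
  [2, 54, 85, 85, 2, ∞]
D(6):
  [∞, 54, 79, 79, 2, 79]
  [2, ∞, 35, 75, 2, 2]
  [2, 54, ∞, 97, 2, 2]
  [2, 54, 35, ∞, 2, 2]
  [2, 54, 82, 82, ∞, 82]
  [2, 54, 85, 85, 2, ∞]
Answer: M*[0][3] = 79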